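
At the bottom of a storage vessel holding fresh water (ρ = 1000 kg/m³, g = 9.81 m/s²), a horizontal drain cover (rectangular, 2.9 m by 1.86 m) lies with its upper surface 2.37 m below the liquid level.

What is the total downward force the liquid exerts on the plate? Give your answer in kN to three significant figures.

F ≈ 125 kN

γ = ρg = 1000 × 9.81 = 9810 N/m³ = 9.81 kN/m³.
The plate is horizontal, so pressure is uniform at p = γ·h = 9.81 × 2.37 = 23.2497 kN/m².
A = 2.9 × 1.86 = 5.394 m².
F = p·A = 23.2497 × 5.394 = 125.409 kN.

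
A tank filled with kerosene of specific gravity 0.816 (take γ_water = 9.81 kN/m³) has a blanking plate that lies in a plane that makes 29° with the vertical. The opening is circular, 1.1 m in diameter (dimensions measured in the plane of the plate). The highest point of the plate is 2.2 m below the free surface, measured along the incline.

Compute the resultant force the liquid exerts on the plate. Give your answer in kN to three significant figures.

F ≈ 18.3 kN

γ = 0.816 × 9.81 = 8.00496 kN/m³.
The plate makes 29° with the vertical, i.e. θ = 90° − 29° = 61° to the horizontal. Measuring y along the incline from the free-surface line, vertical depth h = y·sinθ with sinθ = 0.874620.
The centroid is at the centre, 0.55 m below the top of the plate, so y_c = 2.2 + 0.55 = 2.75 m and h_c = 2.75 × 0.874620 = 2.40521 m.
A = π(0.55)² = 0.950332 m².
Resultant F = γ·h_c·A = 8.00496 × 2.40521 × 0.950332 = 18.2973 kN.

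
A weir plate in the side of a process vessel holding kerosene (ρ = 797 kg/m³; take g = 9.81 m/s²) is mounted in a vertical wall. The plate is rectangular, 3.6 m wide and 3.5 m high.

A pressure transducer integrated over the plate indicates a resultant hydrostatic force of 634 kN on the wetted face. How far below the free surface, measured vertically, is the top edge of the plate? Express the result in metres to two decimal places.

γ = ρg = 797 × 9.81 / 1000 = 7.81857 kN/m³.
A = 3.6 × 3.5 = 12.6 m².
From F = γ·h_c·A, the centroid depth is h_c = 634/(7.81857 × 12.6) = 6.43563 m.
The centroid lies 3.5/2 = 1.75 m below the top edge, so the top edge sits at h_top = 6.43563 − 1.75 = 4.68563 m below the surface.

d_top ≈ 4.69 m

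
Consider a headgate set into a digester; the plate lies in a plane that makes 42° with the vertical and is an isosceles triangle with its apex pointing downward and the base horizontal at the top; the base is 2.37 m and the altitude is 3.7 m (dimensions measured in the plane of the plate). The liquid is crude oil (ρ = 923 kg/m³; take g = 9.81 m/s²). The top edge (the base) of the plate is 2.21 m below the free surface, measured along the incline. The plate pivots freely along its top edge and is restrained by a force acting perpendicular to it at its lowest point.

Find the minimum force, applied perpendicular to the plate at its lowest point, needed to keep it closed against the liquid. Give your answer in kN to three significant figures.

γ = ρg = 923 × 9.81 / 1000 = 9.05463 kN/m³.
The plate makes 42° with the vertical, i.e. θ = 90° − 42° = 48° to the horizontal. Measuring y along the incline from the free-surface line, vertical depth h = y·sinθ with sinθ = 0.743145.
With the apex down, the centroid sits h/3 = 3.7/3 = 1.23333 m below the base (the top edge), so y_c = 2.21 + 1.23333 = 3.44333 m and h_c = 3.44333 × 0.743145 = 2.55889 m.
A = ½ × 2.37 × 3.7 = 4.3845 m².
Resultant F = γ·h_c·A = 9.05463 × 2.55889 × 4.3845 = 101.588 kN.
I_c = b·h³/36 = 2.37 × 3.7³/36 = 3.33466 m⁴.
Centre of pressure: y_p = y_c + I_c/(y_c·A) = 3.44333 + 3.33466/(3.44333 × 4.3845) = 3.44333 + 0.220878 = 3.66421 m along the plane.
The resultant acts 1.23333 + 0.220878 = 1.45421 m (along the plate) below the hinge at the top edge, so the moment about the hinge is M = F × 1.45421 = 101.588 × 1.45421 = 147.73 kN·m.
A normal force at the bottom, 3.7 m from the hinge, must supply this moment: P = 147.73/3.7 = 39.927 kN.

P ≈ 39.9 kN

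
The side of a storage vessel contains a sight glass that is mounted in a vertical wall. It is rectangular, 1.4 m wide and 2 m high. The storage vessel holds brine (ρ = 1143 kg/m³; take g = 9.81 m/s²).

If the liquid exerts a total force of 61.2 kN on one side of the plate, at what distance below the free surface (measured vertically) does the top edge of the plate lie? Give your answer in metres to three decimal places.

d_top ≈ 0.949 m

γ = ρg = 1143 × 9.81 / 1000 = 11.21283 kN/m³.
A = 1.4 × 2 = 2.8 m².
From F = γ·h_c·A, the centroid depth is h_c = 61.2/(11.21283 × 2.8) = 1.9493 m.
The centroid lies 2/2 = 1 m below the top edge, so the top edge sits at h_top = 1.9493 − 1 = 0.9493 m below the surface.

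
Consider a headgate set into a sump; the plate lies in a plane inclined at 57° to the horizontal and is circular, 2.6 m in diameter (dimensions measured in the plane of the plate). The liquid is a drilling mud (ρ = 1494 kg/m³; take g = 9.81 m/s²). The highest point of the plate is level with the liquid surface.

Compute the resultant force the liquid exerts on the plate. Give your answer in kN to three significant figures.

γ = ρg = 1494 × 9.81 / 1000 = 14.65614 kN/m³.
Let θ = 57° be the plate's angle to the horizontal; measure y along the incline from where the plane meets the free surface. Vertical depth h = y·sinθ with sinθ = 0.838671.
The centroid is at the centre, 1.3 m below the top of the plate, so y_c = 1.3 m and h_c = 1.3 × 0.838671 = 1.09027 m.
A = π(1.3)² = 5.30929 m².
Resultant F = γ·h_c·A = 14.65614 × 1.09027 × 5.30929 = 84.8379 kN.

F ≈ 84.8 kN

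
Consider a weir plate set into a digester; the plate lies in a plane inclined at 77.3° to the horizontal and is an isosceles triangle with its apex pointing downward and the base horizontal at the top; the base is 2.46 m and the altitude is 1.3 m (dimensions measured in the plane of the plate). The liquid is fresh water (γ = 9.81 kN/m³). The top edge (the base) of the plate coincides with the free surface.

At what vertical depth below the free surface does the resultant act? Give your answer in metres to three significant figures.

γ = 9.81 kN/m³.
Let θ = 77.3° be the plate's angle to the horizontal; measure y along the incline from where the plane meets the free surface. Vertical depth h = y·sinθ with sinθ = 0.975535.
With the apex down, the centroid sits h/3 = 1.3/3 = 0.433333 m below the base (the top edge), so y_c = 0.433333 m and h_c = 0.433333 × 0.975535 = 0.422732 m.
A = ½ × 2.46 × 1.3 = 1.599 m².
Resultant F = γ·h_c·A = 9.81 × 0.422732 × 1.599 = 6.63105 kN.
I_c = b·h³/36 = 2.46 × 1.3³/36 = 0.150128 m⁴.
Centre of pressure: y_p = y_c + I_c/(y_c·A) = 0.433333 + 0.150128/(0.433333 × 1.599) = 0.433333 + 0.216666 = 0.649999 m along the plane.
Vertically, h_p = y_p·sinθ = 0.649999 × 0.975535 = 0.634097 m.

h_p = 0.634 m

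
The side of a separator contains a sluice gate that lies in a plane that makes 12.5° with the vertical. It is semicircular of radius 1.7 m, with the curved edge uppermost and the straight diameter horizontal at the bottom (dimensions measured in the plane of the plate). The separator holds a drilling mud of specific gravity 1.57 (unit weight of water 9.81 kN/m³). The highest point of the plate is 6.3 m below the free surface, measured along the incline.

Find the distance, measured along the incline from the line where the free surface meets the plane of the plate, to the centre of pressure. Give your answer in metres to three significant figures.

y_p = 7.31 m

γ = 1.57 × 9.81 = 15.4017 kN/m³.
The plate makes 12.5° with the vertical, i.e. θ = 90° − 12.5° = 77.5° to the horizontal. Measuring y along the incline from the free-surface line, vertical depth h = y·sinθ with sinθ = 0.976296.
The centroid lies 4r/(3π) = 0.721502 m above the diameter, so r − 4r/(3π) = 1.7 − 0.721502 = 0.978498 m below the topmost point, so y_c = 6.3 + 0.978498 = 7.2785 m and h_c = 7.2785 × 0.976296 = 7.10597 m.
A = πr²/2 = π × 1.7²/2 = 4.5396 m².
Resultant F = γ·h_c·A = 15.4017 × 7.10597 × 4.5396 = 496.832 kN.
I_c = (π/8 − 8/(9π))·r⁴ = 0.109757 × 1.7⁴ = 0.916701 m⁴.
Centre of pressure: y_p = y_c + I_c/(y_c·A) = 7.2785 + 0.916701/(7.2785 × 4.5396) = 7.2785 + 0.0277439 = 7.30624 m along the plane.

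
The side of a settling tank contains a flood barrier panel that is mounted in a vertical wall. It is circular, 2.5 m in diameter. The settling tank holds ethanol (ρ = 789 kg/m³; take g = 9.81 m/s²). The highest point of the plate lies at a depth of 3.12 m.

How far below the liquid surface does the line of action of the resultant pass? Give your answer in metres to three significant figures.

h_p = 4.46 m

γ = ρg = 789 × 9.81 / 1000 = 7.74009 kN/m³.
The centroid is at the centre, 1.25 m below the top of the plate, so the centroid depth is h_c = 3.12 + 1.25 = 4.37 m.
A = π(1.25)² = 4.90874 m².
Resultant F = γ·h_c·A = 7.74009 × 4.37 × 4.90874 = 166.034 kN.
I_c = πr⁴/4 = π × 1.25⁴/4 = 1.91748 m⁴.
Centre of pressure: y_p = y_c + I_c/(y_c·A) = 4.37 + 1.91748/(4.37 × 4.90874) = 4.37 + 0.089388 = 4.45939 m along the plane.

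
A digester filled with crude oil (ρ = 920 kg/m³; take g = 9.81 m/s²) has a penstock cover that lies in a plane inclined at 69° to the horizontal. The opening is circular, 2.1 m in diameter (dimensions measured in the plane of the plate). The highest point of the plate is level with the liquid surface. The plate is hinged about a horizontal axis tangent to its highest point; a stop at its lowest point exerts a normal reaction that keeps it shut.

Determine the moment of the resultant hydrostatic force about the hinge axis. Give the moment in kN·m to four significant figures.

M ≈ 40.22 kN·m

γ = ρg = 920 × 9.81 / 1000 = 9.0252 kN/m³.
Let θ = 69° be the plate's angle to the horizontal; measure y along the incline from where the plane meets the free surface. Vertical depth h = y·sinθ with sinθ = 0.933580.
The centroid is at the centre, 1.05 m below the top of the plate, so y_c = 1.05 m and h_c = 1.05 × 0.933580 = 0.980259 m.
A = π(1.05)² = 3.46361 m².
Resultant F = γ·h_c·A = 9.0252 × 0.980259 × 3.46361 = 30.6427 kN.
I_c = πr⁴/4 = π × 1.05⁴/4 = 0.954656 m⁴.
Centre of pressure: y_p = y_c + I_c/(y_c·A) = 1.05 + 0.954656/(1.05 × 3.46361) = 1.05 + 0.2625 = 1.3125 m along the plane.
The resultant acts 1.05 + 0.2625 = 1.3125 m (along the plate) below the hinge at the top edge, so the moment about the hinge is M = F × 1.3125 = 30.6427 × 1.3125 = 40.2185 kN·m.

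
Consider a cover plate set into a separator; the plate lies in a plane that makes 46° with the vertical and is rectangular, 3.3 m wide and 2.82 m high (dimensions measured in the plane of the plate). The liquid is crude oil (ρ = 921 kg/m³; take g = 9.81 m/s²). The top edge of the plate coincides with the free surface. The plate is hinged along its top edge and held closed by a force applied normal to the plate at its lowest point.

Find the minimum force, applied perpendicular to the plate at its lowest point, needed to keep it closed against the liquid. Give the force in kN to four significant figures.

γ = ρg = 921 × 9.81 / 1000 = 9.03501 kN/m³.
The plate makes 46° with the vertical, i.e. θ = 90° − 46° = 44° to the horizontal. Measuring y along the incline from the free-surface line, vertical depth h = y·sinθ with sinθ = 0.694658.
The centroid lies 2.82/2 = 1.41 m below the top edge, so y_c = 1.41 m and h_c = 1.41 × 0.694658 = 0.979468 m.
A = 3.3 × 2.82 = 9.306 m².
Resultant F = γ·h_c·A = 9.03501 × 0.979468 × 9.306 = 82.3535 kN.
I_c = b·h³/12 = 3.3 × 2.82³/12 = 6.16709 m⁴.
Centre of pressure: y_p = y_c + I_c/(y_c·A) = 1.41 + 6.16709/(1.41 × 9.306) = 1.41 + 0.47 = 1.88 m along the plane.
The resultant acts 1.41 + 0.47 = 1.88 m (along the plate) below the hinge at the top edge, so the moment about the hinge is M = F × 1.88 = 82.3535 × 1.88 = 154.825 kN·m.
A normal force at the bottom, 2.82 m from the hinge, must supply this moment: P = 154.825/2.82 = 54.9025 kN.

P ≈ 54.90 kN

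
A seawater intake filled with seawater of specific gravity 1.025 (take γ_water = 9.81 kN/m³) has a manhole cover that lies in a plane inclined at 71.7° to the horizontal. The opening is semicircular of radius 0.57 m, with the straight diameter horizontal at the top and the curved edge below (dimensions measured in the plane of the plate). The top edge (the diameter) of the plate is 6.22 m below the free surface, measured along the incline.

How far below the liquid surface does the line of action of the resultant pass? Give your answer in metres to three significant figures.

γ = 1.025 × 9.81 = 10.05525 kN/m³.
Let θ = 71.7° be the plate's angle to the horizontal; measure y along the incline from where the plane meets the free surface. Vertical depth h = y·sinθ with sinθ = 0.949425.
The centroid of a semicircle lies 4r/(3π) = 0.241916 m from the diameter, here below the top edge, so y_c = 6.22 + 0.241916 = 6.46192 m and h_c = 6.46192 × 0.949425 = 6.13511 m.
A = πr²/2 = π × 0.57²/2 = 0.510352 m².
Resultant F = γ·h_c·A = 10.05525 × 6.13511 × 0.510352 = 31.4836 kN.
I_c = (π/8 − 8/(9π))·r⁴ = 0.109757 × 0.57⁴ = 0.011586 m⁴.
Centre of pressure: y_p = y_c + I_c/(y_c·A) = 6.46192 + 0.011586/(6.46192 × 0.510352) = 6.46192 + 0.00351319 = 6.46543 m along the plane.
Vertically, h_p = y_p·sinθ = 6.46543 × 0.949425 = 6.13844 m.

h_p = 6.14 m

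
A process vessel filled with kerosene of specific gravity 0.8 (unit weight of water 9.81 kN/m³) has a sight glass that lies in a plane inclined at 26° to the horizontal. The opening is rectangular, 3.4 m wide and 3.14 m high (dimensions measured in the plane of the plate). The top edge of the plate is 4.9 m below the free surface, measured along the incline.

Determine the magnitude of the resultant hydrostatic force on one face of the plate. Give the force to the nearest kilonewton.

F ≈ 238 kN

γ = 0.8 × 9.81 = 7.848 kN/m³.
Let θ = 26° be the plate's angle to the horizontal; measure y along the incline from where the plane meets the free surface. Vertical depth h = y·sinθ with sinθ = 0.438371.
The centroid lies 3.14/2 = 1.57 m below the top edge, so y_c = 4.9 + 1.57 = 6.47 m and h_c = 6.47 × 0.438371 = 2.83626 m.
A = 3.4 × 3.14 = 10.676 m².
Resultant F = γ·h_c·A = 7.848 × 2.83626 × 10.676 = 237.637 kN.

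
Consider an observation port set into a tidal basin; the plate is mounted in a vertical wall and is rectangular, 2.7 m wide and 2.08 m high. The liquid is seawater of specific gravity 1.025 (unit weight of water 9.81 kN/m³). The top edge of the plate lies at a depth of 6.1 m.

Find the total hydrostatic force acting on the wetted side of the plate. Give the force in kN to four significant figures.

γ = 1.025 × 9.81 = 10.05525 kN/m³.
The centroid lies 2.08/2 = 1.04 m below the top edge, so the centroid depth is h_c = 6.1 + 1.04 = 7.14 m.
A = 2.7 × 2.08 = 5.616 m².
Resultant F = γ·h_c·A = 10.05525 × 7.14 × 5.616 = 403.198 kN.

F ≈ 403.2 kN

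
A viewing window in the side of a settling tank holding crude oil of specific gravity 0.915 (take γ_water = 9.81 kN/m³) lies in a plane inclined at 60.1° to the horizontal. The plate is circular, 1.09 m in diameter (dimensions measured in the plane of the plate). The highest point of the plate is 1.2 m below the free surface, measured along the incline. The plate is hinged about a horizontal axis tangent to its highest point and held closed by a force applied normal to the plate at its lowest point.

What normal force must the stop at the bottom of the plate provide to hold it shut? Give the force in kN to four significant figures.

P ≈ 6.830 kN

γ = 0.915 × 9.81 = 8.97615 kN/m³.
Let θ = 60.1° be the plate's angle to the horizontal; measure y along the incline from where the plane meets the free surface. Vertical depth h = y·sinθ with sinθ = 0.866897.
The centroid is at the centre, 0.545 m below the top of the plate, so y_c = 1.2 + 0.545 = 1.745 m and h_c = 1.745 × 0.866897 = 1.51274 m.
A = π(0.545)² = 0.933132 m².
Resultant F = γ·h_c·A = 8.97615 × 1.51274 × 0.933132 = 12.6706 kN.
I_c = πr⁴/4 = π × 0.545⁴/4 = 0.0692909 m⁴.
Centre of pressure: y_p = y_c + I_c/(y_c·A) = 1.745 + 0.0692909/(1.745 × 0.933132) = 1.745 + 0.0425537 = 1.78755 m along the plane.
The resultant acts 0.545 + 0.0425537 = 0.587554 m (along the plate) below the hinge at the top edge, so the moment about the hinge is M = F × 0.587554 = 12.6706 × 0.587554 = 7.44466 kN·m.
A normal force at the bottom, 1.09 m from the hinge, must supply this moment: P = 7.44466/1.09 = 6.82996 kN.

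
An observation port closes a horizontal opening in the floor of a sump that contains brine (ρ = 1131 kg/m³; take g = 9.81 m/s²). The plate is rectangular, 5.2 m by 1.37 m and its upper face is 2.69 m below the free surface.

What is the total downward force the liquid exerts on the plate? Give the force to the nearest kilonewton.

F ≈ 213 kN

γ = ρg = 1131 × 9.81 / 1000 = 11.09511 kN/m³.
The plate is horizontal, so pressure is uniform at p = γ·h = 11.09511 × 2.69 = 29.8458 kN/m².
A = 5.2 × 1.37 = 7.124 m².
F = p·A = 29.8458 × 7.124 = 212.621 kN.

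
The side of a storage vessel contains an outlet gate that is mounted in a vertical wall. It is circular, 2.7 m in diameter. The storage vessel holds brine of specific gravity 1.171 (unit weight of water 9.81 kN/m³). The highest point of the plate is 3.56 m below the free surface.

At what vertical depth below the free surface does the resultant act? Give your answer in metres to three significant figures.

h_p = 5.00 m

γ = 1.171 × 9.81 = 11.48751 kN/m³.
The centroid is at the centre, 1.35 m below the top of the plate, so the centroid depth is h_c = 3.56 + 1.35 = 4.91 m.
A = π(1.35)² = 5.72555 m².
Resultant F = γ·h_c·A = 11.48751 × 4.91 × 5.72555 = 322.942 kN.
I_c = πr⁴/4 = π × 1.35⁴/4 = 2.6087 m⁴.
Centre of pressure: y_p = y_c + I_c/(y_c·A) = 4.91 + 2.6087/(4.91 × 5.72555) = 4.91 + 0.0927952 = 5.0028 m along the plane.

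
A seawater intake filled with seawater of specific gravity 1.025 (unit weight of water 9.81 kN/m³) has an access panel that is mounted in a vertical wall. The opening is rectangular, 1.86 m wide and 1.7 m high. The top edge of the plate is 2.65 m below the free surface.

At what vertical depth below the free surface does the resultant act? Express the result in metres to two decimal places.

γ = 1.025 × 9.81 = 10.05525 kN/m³.
The centroid lies 1.7/2 = 0.85 m below the top edge, so the centroid depth is h_c = 2.65 + 0.85 = 3.5 m.
A = 1.86 × 1.7 = 3.162 m².
Resultant F = γ·h_c·A = 10.05525 × 3.5 × 3.162 = 111.281 kN.
I_c = b·h³/12 = 1.86 × 1.7³/12 = 0.761515 m⁴.
Centre of pressure: y_p = y_c + I_c/(y_c·A) = 3.5 + 0.761515/(3.5 × 3.162) = 3.5 + 0.0688095 = 3.56881 m along the plane.

h_p = 3.57 m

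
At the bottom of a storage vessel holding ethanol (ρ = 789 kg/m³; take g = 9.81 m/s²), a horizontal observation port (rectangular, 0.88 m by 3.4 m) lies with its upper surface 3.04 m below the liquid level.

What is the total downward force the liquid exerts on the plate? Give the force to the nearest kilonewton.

γ = ρg = 789 × 9.81 / 1000 = 7.74009 kN/m³.
The plate is horizontal, so pressure is uniform at p = γ·h = 7.74009 × 3.04 = 23.5299 kN/m².
A = 0.88 × 3.4 = 2.992 m².
F = p·A = 23.5299 × 2.992 = 70.4015 kN.

F ≈ 70 kN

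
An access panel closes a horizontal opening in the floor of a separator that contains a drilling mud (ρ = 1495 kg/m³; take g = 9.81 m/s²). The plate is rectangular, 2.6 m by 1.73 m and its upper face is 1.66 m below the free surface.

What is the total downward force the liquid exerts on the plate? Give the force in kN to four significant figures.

γ = ρg = 1495 × 9.81 / 1000 = 14.66595 kN/m³.
The plate is horizontal, so pressure is uniform at p = γ·h = 14.66595 × 1.66 = 24.3455 kN/m².
A = 2.6 × 1.73 = 4.498 m².
F = p·A = 24.3455 × 4.498 = 109.506 kN.

F ≈ 109.5 kN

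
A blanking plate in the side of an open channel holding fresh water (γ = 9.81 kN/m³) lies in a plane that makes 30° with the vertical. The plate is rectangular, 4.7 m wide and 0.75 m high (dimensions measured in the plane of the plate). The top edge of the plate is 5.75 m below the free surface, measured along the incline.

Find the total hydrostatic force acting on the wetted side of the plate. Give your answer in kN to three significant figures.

F ≈ 183 kN

γ = 9.81 kN/m³.
The plate makes 30° with the vertical, i.e. θ = 90° − 30° = 60° to the horizontal. Measuring y along the incline from the free-surface line, vertical depth h = y·sinθ with sinθ = 0.866025.
The centroid lies 0.75/2 = 0.375 m below the top edge, so y_c = 5.75 + 0.375 = 6.125 m and h_c = 6.125 × 0.866025 = 5.3044 m.
A = 4.7 × 0.75 = 3.525 m².
Resultant F = γ·h_c·A = 9.81 × 5.3044 × 3.525 = 183.427 kN.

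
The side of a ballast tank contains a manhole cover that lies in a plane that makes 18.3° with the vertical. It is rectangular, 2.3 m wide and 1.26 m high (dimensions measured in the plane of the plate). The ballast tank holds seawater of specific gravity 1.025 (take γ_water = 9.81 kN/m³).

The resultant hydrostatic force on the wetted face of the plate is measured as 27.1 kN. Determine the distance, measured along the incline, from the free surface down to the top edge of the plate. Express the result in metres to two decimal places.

y_top ≈ 0.35 m

γ = 1.025 × 9.81 = 10.05525 kN/m³.
A = 2.3 × 1.26 = 2.898 m².
From F = γ·h_c·A, the centroid depth is h_c = 27.1/(10.05525 × 2.898) = 0.929989 m.
The plate makes 18.3° with the vertical, i.e. θ = 90° − 18.3° = 71.7° to the horizontal. Measuring y along the incline from the free-surface line, vertical depth h = y·sinθ with sinθ = 0.949425.
Along the incline, y_c = h_c/sinθ = 0.929989/0.949425 = 0.979529 m.
The centroid lies 1.26/2 = 0.63 m below the top edge, so the top edge sits at y_top = 0.979529 − 0.63 = 0.349529 m along the incline.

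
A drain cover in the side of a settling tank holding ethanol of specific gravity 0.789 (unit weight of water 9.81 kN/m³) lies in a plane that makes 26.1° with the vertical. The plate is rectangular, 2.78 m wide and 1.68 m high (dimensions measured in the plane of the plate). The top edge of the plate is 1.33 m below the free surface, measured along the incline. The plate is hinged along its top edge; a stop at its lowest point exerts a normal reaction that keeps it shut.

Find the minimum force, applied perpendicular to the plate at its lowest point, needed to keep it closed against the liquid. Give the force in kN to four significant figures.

P ≈ 39.77 kN

γ = 0.789 × 9.81 = 7.74009 kN/m³.
The plate makes 26.1° with the vertical, i.e. θ = 90° − 26.1° = 63.9° to the horizontal. Measuring y along the incline from the free-surface line, vertical depth h = y·sinθ with sinθ = 0.898028.
The centroid lies 1.68/2 = 0.84 m below the top edge, so y_c = 1.33 + 0.84 = 2.17 m and h_c = 2.17 × 0.898028 = 1.94872 m.
A = 2.78 × 1.68 = 4.6704 m².
Resultant F = γ·h_c·A = 7.74009 × 1.94872 × 4.6704 = 70.4449 kN.
I_c = b·h³/12 = 2.78 × 1.68³/12 = 1.09848 m⁴.
Centre of pressure: y_p = y_c + I_c/(y_c·A) = 2.17 + 1.09848/(2.17 × 4.6704) = 2.17 + 0.108387 = 2.27839 m along the plane.
The resultant acts 0.84 + 0.108387 = 0.948387 m (along the plate) below the hinge at the top edge, so the moment about the hinge is M = F × 0.948387 = 70.4449 × 0.948387 = 66.809 kN·m.
A normal force at the bottom, 1.68 m from the hinge, must supply this moment: P = 66.809/1.68 = 39.7673 kN.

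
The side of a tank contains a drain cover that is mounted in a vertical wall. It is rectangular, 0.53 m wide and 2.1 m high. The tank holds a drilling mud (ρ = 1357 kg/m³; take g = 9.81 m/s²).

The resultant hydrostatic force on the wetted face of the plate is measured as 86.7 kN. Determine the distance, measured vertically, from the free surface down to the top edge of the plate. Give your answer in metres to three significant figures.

d_top ≈ 4.80 m

γ = ρg = 1357 × 9.81 / 1000 = 13.31217 kN/m³.
A = 0.53 × 2.1 = 1.113 m².
From F = γ·h_c·A, the centroid depth is h_c = 86.7/(13.31217 × 1.113) = 5.85161 m.
The centroid lies 2.1/2 = 1.05 m below the top edge, so the top edge sits at h_top = 5.85161 − 1.05 = 4.80161 m below the surface.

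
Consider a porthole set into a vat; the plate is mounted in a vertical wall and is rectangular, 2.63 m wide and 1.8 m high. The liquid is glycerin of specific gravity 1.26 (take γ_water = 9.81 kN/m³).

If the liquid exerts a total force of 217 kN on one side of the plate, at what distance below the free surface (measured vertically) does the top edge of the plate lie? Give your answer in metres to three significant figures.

γ = 1.26 × 9.81 = 12.3606 kN/m³.
A = 2.63 × 1.8 = 4.734 m².
From F = γ·h_c·A, the centroid depth is h_c = 217/(12.3606 × 4.734) = 3.70845 m.
The centroid lies 1.8/2 = 0.9 m below the top edge, so the top edge sits at h_top = 3.70845 − 0.9 = 2.80845 m below the surface.

d_top ≈ 2.81 m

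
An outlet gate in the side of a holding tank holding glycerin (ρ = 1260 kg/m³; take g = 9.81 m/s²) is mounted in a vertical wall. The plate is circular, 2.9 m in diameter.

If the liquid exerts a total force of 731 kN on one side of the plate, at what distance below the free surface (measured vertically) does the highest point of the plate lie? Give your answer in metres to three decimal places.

γ = ρg = 1260 × 9.81 / 1000 = 12.3606 kN/m³.
A = π(1.45)² = 6.6052 m².
From F = γ·h_c·A, the centroid depth is h_c = 731/(12.3606 × 6.6052) = 8.95348 m.
The centroid is at the centre, 1.45 m below the top of the plate, so the highest point sits at h_top = 8.95348 − 1.45 = 7.50348 m below the surface.

d_top ≈ 7.503 m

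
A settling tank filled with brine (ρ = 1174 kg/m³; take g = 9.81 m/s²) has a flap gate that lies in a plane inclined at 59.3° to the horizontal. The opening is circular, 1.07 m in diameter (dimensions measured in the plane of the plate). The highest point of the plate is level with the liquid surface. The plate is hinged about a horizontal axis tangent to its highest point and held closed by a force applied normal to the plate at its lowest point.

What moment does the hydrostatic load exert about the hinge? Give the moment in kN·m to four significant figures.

M ≈ 3.186 kN·m

γ = ρg = 1174 × 9.81 / 1000 = 11.51694 kN/m³.
Let θ = 59.3° be the plate's angle to the horizontal; measure y along the incline from where the plane meets the free surface. Vertical depth h = y·sinθ with sinθ = 0.859852.
The centroid is at the centre, 0.535 m below the top of the plate, so y_c = 0.535 m and h_c = 0.535 × 0.859852 = 0.460021 m.
A = π(0.535)² = 0.899202 m².
Resultant F = γ·h_c·A = 11.51694 × 0.460021 × 0.899202 = 4.764 kN.
I_c = πr⁴/4 = π × 0.535⁴/4 = 0.0643435 m⁴.
Centre of pressure: y_p = y_c + I_c/(y_c·A) = 0.535 + 0.0643435/(0.535 × 0.899202) = 0.535 + 0.13375 = 0.66875 m along the plane.
The resultant acts 0.535 + 0.13375 = 0.66875 m (along the plate) below the hinge at the top edge, so the moment about the hinge is M = F × 0.66875 = 4.764 × 0.66875 = 3.18593 kN·m.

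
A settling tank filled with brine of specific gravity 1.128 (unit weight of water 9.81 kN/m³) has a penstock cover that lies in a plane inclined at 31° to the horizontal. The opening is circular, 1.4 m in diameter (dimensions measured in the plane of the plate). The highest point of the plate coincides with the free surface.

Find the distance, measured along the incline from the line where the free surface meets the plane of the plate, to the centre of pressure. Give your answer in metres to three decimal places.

y_p = 0.875 m

γ = 1.128 × 9.81 = 11.06568 kN/m³.
Let θ = 31° be the plate's angle to the horizontal; measure y along the incline from where the plane meets the free surface. Vertical depth h = y·sinθ with sinθ = 0.515038.
The centroid is at the centre, 0.7 m below the top of the plate, so y_c = 0.7 m and h_c = 0.7 × 0.515038 = 0.360527 m.
A = π(0.7)² = 1.53938 m².
Resultant F = γ·h_c·A = 11.06568 × 0.360527 × 1.53938 = 6.14132 kN.
I_c = πr⁴/4 = π × 0.7⁴/4 = 0.188574 m⁴.
Centre of pressure: y_p = y_c + I_c/(y_c·A) = 0.7 + 0.188574/(0.7 × 1.53938) = 0.7 + 0.175 = 0.875 m along the plane.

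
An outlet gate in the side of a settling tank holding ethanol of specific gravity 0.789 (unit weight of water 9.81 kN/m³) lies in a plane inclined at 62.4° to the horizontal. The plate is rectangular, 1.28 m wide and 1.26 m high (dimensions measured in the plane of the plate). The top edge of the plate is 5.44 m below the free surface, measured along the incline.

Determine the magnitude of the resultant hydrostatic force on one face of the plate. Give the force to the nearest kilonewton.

γ = 0.789 × 9.81 = 7.74009 kN/m³.
Let θ = 62.4° be the plate's angle to the horizontal; measure y along the incline from where the plane meets the free surface. Vertical depth h = y·sinθ with sinθ = 0.886204.
The centroid lies 1.26/2 = 0.63 m below the top edge, so y_c = 5.44 + 0.63 = 6.07 m and h_c = 6.07 × 0.886204 = 5.37926 m.
A = 1.28 × 1.26 = 1.6128 m².
Resultant F = γ·h_c·A = 7.74009 × 5.37926 × 1.6128 = 67.1505 kN.

F ≈ 67 kN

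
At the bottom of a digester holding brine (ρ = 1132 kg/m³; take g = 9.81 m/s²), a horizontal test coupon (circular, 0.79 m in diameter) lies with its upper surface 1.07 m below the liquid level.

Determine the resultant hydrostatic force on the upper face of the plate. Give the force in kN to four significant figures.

F ≈ 5.824 kN

γ = ρg = 1132 × 9.81 / 1000 = 11.10492 kN/m³.
The plate is horizontal, so pressure is uniform at p = γ·h = 11.10492 × 1.07 = 11.8823 kN/m².
A = π(0.395)² = 0.490167 m².
F = p·A = 11.8823 × 0.490167 = 5.82431 kN.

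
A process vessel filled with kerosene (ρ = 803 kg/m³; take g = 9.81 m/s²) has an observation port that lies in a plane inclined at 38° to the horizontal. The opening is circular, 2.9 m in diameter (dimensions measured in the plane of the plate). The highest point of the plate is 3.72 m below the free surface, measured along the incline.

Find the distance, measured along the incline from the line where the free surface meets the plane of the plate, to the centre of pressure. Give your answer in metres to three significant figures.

γ = ρg = 803 × 9.81 / 1000 = 7.87743 kN/m³.
Let θ = 38° be the plate's angle to the horizontal; measure y along the incline from where the plane meets the free surface. Vertical depth h = y·sinθ with sinθ = 0.615661.
The centroid is at the centre, 1.45 m below the top of the plate, so y_c = 3.72 + 1.45 = 5.17 m and h_c = 5.17 × 0.615661 = 3.18297 m.
A = π(1.45)² = 6.6052 m².
Resultant F = γ·h_c·A = 7.87743 × 3.18297 × 6.6052 = 165.616 kN.
I_c = πr⁴/4 = π × 1.45⁴/4 = 3.47186 m⁴.
Centre of pressure: y_p = y_c + I_c/(y_c·A) = 5.17 + 3.47186/(5.17 × 6.6052) = 5.17 + 0.101668 = 5.27167 m along the plane.

y_p = 5.27 m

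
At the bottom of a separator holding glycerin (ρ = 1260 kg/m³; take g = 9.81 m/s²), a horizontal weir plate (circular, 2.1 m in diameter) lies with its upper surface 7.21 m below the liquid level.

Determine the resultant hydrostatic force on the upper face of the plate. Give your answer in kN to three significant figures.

F ≈ 309 kN

γ = ρg = 1260 × 9.81 / 1000 = 12.3606 kN/m³.
The plate is horizontal, so pressure is uniform at p = γ·h = 12.3606 × 7.21 = 89.1199 kN/m².
A = π(1.05)² = 3.46361 m².
F = p·A = 89.1199 × 3.46361 = 308.677 kN.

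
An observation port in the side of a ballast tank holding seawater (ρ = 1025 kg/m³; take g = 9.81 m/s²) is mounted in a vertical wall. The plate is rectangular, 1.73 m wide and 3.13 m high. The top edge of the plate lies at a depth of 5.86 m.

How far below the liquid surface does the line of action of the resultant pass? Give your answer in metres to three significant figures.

h_p = 7.53 m

γ = ρg = 1025 × 9.81 / 1000 = 10.05525 kN/m³.
The centroid lies 3.13/2 = 1.565 m below the top edge, so the centroid depth is h_c = 5.86 + 1.565 = 7.425 m.
A = 1.73 × 3.13 = 5.4149 m².
Resultant F = γ·h_c·A = 10.05525 × 7.425 × 5.4149 = 404.278 kN.
I_c = b·h³/12 = 1.73 × 3.13³/12 = 4.42077 m⁴.
Centre of pressure: y_p = y_c + I_c/(y_c·A) = 7.425 + 4.42077/(7.425 × 5.4149) = 7.425 + 0.109954 = 7.53495 m along the plane.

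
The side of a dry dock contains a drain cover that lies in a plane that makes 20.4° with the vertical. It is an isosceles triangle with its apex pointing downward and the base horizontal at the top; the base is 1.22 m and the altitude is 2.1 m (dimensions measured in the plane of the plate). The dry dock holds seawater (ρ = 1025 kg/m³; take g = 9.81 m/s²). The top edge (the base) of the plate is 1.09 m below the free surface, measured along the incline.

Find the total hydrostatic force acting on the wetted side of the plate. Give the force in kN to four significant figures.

γ = ρg = 1025 × 9.81 / 1000 = 10.05525 kN/m³.
The plate makes 20.4° with the vertical, i.e. θ = 90° − 20.4° = 69.6° to the horizontal. Measuring y along the incline from the free-surface line, vertical depth h = y·sinθ with sinθ = 0.937282.
With the apex down, the centroid sits h/3 = 2.1/3 = 0.7 m below the base (the top edge), so y_c = 1.09 + 0.7 = 1.79 m and h_c = 1.79 × 0.937282 = 1.67773 m.
A = ½ × 1.22 × 2.1 = 1.281 m².
Resultant F = γ·h_c·A = 10.05525 × 1.67773 × 1.281 = 21.6105 kN.

F ≈ 21.61 kN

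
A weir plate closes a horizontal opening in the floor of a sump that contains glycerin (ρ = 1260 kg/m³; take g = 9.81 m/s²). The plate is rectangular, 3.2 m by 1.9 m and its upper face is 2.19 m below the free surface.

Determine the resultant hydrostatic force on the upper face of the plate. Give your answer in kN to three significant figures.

F ≈ 165 kN

γ = ρg = 1260 × 9.81 / 1000 = 12.3606 kN/m³.
The plate is horizontal, so pressure is uniform at p = γ·h = 12.3606 × 2.19 = 27.0697 kN/m².
A = 3.2 × 1.9 = 6.08 m².
F = p·A = 27.0697 × 6.08 = 164.584 kN.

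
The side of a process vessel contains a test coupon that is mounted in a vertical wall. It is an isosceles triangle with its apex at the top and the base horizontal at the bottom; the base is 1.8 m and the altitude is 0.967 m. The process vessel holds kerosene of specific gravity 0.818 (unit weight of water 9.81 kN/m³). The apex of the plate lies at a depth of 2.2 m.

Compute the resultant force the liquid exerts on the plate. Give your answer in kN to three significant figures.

γ = 0.818 × 9.81 = 8.02458 kN/m³.
With the apex up, the centroid sits 2h/3 = 2 × 0.967/3 = 0.644667 m below the apex, so the centroid depth is h_c = 2.2 + 0.644667 = 2.84467 m.
A = ½ × 1.8 × 0.967 = 0.8703 m².
Resultant F = γ·h_c·A = 8.02458 × 2.84467 × 0.8703 = 19.8666 kN.

F ≈ 19.9 kN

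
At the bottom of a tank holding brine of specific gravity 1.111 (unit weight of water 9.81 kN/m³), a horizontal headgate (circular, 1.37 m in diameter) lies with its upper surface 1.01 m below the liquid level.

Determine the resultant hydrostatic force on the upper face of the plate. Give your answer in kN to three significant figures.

F ≈ 16.2 kN

γ = 1.111 × 9.81 = 10.89891 kN/m³.
The plate is horizontal, so pressure is uniform at p = γ·h = 10.89891 × 1.01 = 11.0079 kN/m².
A = π(0.685)² = 1.47411 m².
F = p·A = 11.0079 × 1.47411 = 16.2269 kN.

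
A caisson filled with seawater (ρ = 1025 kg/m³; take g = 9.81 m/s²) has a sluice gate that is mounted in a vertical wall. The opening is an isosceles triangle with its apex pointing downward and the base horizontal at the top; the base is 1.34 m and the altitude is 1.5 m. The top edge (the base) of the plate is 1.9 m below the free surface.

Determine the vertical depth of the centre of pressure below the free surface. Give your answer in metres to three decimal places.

h_p = 2.452 m

γ = ρg = 1025 × 9.81 / 1000 = 10.05525 kN/m³.
With the apex down, the centroid sits h/3 = 1.5/3 = 0.5 m below the base (the top edge), so the centroid depth is h_c = 1.9 + 0.5 = 2.4 m.
A = ½ × 1.34 × 1.5 = 1.005 m².
Resultant F = γ·h_c·A = 10.05525 × 2.4 × 1.005 = 24.2533 kN.
I_c = b·h³/36 = 1.34 × 1.5³/36 = 0.125625 m⁴.
Centre of pressure: y_p = y_c + I_c/(y_c·A) = 2.4 + 0.125625/(2.4 × 1.005) = 2.4 + 0.0520833 = 2.45208 m along the plane.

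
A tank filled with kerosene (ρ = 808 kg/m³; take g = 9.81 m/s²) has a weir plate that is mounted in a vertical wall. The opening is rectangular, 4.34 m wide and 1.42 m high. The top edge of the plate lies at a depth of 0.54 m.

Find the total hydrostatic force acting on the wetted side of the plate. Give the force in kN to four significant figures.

γ = ρg = 808 × 9.81 / 1000 = 7.92648 kN/m³.
The centroid lies 1.42/2 = 0.71 m below the top edge, so the centroid depth is h_c = 0.54 + 0.71 = 1.25 m.
A = 4.34 × 1.42 = 6.1628 m².
Resultant F = γ·h_c·A = 7.92648 × 1.25 × 6.1628 = 61.0616 kN.

F ≈ 61.06 kN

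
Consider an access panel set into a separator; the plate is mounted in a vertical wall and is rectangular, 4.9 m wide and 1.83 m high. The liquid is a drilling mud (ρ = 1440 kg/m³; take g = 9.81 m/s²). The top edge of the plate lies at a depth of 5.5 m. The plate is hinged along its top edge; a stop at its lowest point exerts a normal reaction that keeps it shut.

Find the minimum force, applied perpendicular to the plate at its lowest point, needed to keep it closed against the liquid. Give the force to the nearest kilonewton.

P ≈ 426 kN

γ = ρg = 1440 × 9.81 / 1000 = 14.1264 kN/m³.
The centroid lies 1.83/2 = 0.915 m below the top edge, so the centroid depth is h_c = 5.5 + 0.915 = 6.415 m.
A = 4.9 × 1.83 = 8.967 m².
Resultant F = γ·h_c·A = 14.1264 × 6.415 × 8.967 = 812.597 kN.
I_c = b·h³/12 = 4.9 × 1.83³/12 = 2.50247 m⁴.
Centre of pressure: y_p = y_c + I_c/(y_c·A) = 6.415 + 2.50247/(6.415 × 8.967) = 6.415 + 0.0435036 = 6.4585 m along the plane.
The resultant acts 0.915 + 0.0435036 = 0.958504 m (along the plate) below the hinge at the top edge, so the moment about the hinge is M = F × 0.958504 = 812.597 × 0.958504 = 778.877 kN·m.
A normal force at the bottom, 1.83 m from the hinge, must supply this moment: P = 778.877/1.83 = 425.616 kN.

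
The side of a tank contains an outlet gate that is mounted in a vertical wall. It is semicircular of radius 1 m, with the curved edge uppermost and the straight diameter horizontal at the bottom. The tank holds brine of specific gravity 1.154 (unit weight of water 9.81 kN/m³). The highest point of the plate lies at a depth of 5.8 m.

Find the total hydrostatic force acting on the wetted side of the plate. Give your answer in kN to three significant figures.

F ≈ 113 kN

γ = 1.154 × 9.81 = 11.32074 kN/m³.
The centroid lies 4r/(3π) = 0.424413 m above the diameter, so r − 4r/(3π) = 1 − 0.424413 = 0.575587 m below the topmost point, so the centroid depth is h_c = 5.8 + 0.575587 = 6.37559 m.
A = πr²/2 = π × 1²/2 = 1.5708 m².
Resultant F = γ·h_c·A = 11.32074 × 6.37559 × 1.5708 = 113.375 kN.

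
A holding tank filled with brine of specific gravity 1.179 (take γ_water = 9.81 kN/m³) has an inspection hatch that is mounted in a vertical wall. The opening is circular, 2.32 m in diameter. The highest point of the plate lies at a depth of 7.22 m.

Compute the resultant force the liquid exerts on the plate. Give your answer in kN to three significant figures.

γ = 1.179 × 9.81 = 11.56599 kN/m³.
The centroid is at the centre, 1.16 m below the top of the plate, so the centroid depth is h_c = 7.22 + 1.16 = 8.38 m.
A = π(1.16)² = 4.22733 m².
Resultant F = γ·h_c·A = 11.56599 × 8.38 × 4.22733 = 409.725 kN.

F ≈ 410 kN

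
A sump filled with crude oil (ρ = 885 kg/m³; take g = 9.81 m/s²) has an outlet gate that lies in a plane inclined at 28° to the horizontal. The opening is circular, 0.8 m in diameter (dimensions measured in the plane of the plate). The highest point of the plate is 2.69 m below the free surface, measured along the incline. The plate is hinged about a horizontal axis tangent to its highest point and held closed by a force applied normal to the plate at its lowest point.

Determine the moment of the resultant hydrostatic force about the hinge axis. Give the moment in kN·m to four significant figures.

γ = ρg = 885 × 9.81 / 1000 = 8.68185 kN/m³.
Let θ = 28° be the plate's angle to the horizontal; measure y along the incline from where the plane meets the free surface. Vertical depth h = y·sinθ with sinθ = 0.469472.
The centroid is at the centre, 0.4 m below the top of the plate, so y_c = 2.69 + 0.4 = 3.09 m and h_c = 3.09 × 0.469472 = 1.45067 m.
A = π(0.4)² = 0.502655 m².
Resultant F = γ·h_c·A = 8.68185 × 1.45067 × 0.502655 = 6.33069 kN.
I_c = πr⁴/4 = π × 0.4⁴/4 = 0.0201062 m⁴.
Centre of pressure: y_p = y_c + I_c/(y_c·A) = 3.09 + 0.0201062/(3.09 × 0.502655) = 3.09 + 0.012945 = 3.10295 m along the plane.
The resultant acts 0.4 + 0.012945 = 0.412945 m (along the plate) below the hinge at the top edge, so the moment about the hinge is M = F × 0.412945 = 6.33069 × 0.412945 = 2.61423 kN·m.

M ≈ 2.614 kN·m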